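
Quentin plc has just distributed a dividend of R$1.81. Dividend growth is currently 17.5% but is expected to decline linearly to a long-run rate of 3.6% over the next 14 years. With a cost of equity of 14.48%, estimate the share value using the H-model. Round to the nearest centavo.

R$33.42

H-model: P₀ = D₀[(1+g_L) + H(g_S−g_L)]/(r−g_L), with H = 14/2 = 7.
P₀ = 1.81 × [(1+0.036) + 7×(0.175−0.036)] / (0.1448−0.036)
   = 1.81 × 2.0090 / 0.1088 = 33.4218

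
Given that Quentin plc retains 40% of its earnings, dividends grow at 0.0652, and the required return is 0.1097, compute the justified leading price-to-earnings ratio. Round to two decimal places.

13.48

Payout ratio b = 1 − 0.40 = 0.60.
Justified leading P/E = b/(r−g) = 0.60/(0.1097−0.0652) = 13.4831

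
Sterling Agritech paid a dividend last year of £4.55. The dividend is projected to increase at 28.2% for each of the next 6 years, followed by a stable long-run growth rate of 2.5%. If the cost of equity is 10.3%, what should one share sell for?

Two-stage DDM. Project D₁…D_6 at 0.282, terminal growth 0.025, discount at r = 0.103.
D_1 = 5.8331
D_2 = 7.4780
D_3 = 9.5868
D_4 = 12.2903
D_5 = 15.7562
D_6 = 20.1995
Terminal value at t=6: TV = D_7/(r−g) = 20.7044/(0.103−0.025) = 265.4415
P₀ = 5.8331/(1+0.103)^1 + 7.4780/(1+0.103)^2 + 9.5868/(1+0.103)^3 + 12.2903/(1+0.103)^4 + 15.7562/(1+0.103)^5 + 20.1995/(1+0.103)^6 + 265.4415/(1+0.103)^6 = 195.1571

£195.16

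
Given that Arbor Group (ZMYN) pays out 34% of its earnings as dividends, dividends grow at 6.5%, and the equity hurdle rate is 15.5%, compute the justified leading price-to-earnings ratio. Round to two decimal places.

Justified leading P/E = b/(r−g) = 0.34/(0.155−0.065) = 3.7778

3.78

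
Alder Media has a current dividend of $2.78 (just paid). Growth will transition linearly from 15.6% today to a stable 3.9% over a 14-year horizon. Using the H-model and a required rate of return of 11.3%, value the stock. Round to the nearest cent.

$69.80

H-model: P₀ = D₀[(1+g_L) + H(g_S−g_L)]/(r−g_L), with H = 14/2 = 7.
P₀ = 2.78 × [(1+0.039) + 7×(0.156−0.039)] / (0.113−0.039)
   = 2.78 × 1.8580 / 0.074 = 69.8005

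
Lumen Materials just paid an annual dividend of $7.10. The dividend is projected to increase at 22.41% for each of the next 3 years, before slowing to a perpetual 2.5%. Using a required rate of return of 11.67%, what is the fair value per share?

Two-stage DDM. Project D₁…D_3 at 0.2241, terminal growth 0.025, discount at r = 0.1167.
D_1 = 8.6911
D_2 = 10.6388
D_3 = 13.0229
Terminal value at t=3: TV = D_4/(r−g) = 13.3485/(0.1167−0.025) = 145.5672
P₀ = 8.6911/(1+0.1167)^1 + 10.6388/(1+0.1167)^2 + 13.0229/(1+0.1167)^3 + 145.5672/(1+0.1167)^3 = 130.1993

$130.20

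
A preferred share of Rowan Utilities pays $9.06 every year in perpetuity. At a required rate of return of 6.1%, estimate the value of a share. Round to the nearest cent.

$148.52

Zero-growth DDM (perpetuity): P₀ = D/r = 9.06 / 0.061 = 148.5246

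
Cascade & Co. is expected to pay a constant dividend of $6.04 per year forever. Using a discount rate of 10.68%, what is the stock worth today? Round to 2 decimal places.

Zero-growth DDM (perpetuity): P₀ = D/r = 6.04 / 0.1068 = 56.5543

$56.55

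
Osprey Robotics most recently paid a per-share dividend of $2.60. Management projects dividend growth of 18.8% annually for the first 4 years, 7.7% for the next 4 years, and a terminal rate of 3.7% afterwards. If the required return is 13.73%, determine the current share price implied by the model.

$48.18

Three-stage DDM. Project D₁…D_8; terminal Gordon value at t=8 with g = 0.037; discount at r = 0.1373.
D_1 = 3.0888
D_2 = 3.6695
D_3 = 4.3594
D_4 = 5.1789
D_5 = 5.5777
D_6 = 6.0072
D_7 = 6.4697
D_8 = 6.9679
TV_8 = 7.2257/(0.1373−0.037) = 72.0410
P₀ = Σ Dₜ/(1+r)ᵗ + TV_8/(1+r)^8 = 48.1759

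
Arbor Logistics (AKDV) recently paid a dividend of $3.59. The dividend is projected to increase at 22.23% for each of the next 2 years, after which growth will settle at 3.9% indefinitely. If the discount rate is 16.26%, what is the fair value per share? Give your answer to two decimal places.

$41.10

Two-stage DDM. Project D₁…D_2 at 0.2223, terminal growth 0.039, discount at r = 0.1626.
D_1 = 4.3881
D_2 = 5.3635
Terminal value at t=2: TV = D_3/(r−g) = 5.5727/(0.1626−0.039) = 45.0866
P₀ = 4.3881/(1+0.1626)^1 + 5.3635/(1+0.1626)^2 + 45.0866/(1+0.1626)^2 = 41.0995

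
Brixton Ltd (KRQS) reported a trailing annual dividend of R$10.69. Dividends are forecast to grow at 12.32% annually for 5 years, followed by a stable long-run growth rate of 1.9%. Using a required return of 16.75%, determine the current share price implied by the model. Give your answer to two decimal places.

Two-stage DDM. Project D₁…D_5 at 0.1232, terminal growth 0.019, discount at r = 0.1675.
D_1 = 12.0070
D_2 = 13.4863
D_3 = 15.1478
D_4 = 17.0140
D_5 = 19.1101
Terminal value at t=5: TV = D_6/(r−g) = 19.4732/(0.1675−0.019) = 131.1327
P₀ = 12.0070/(1+0.1675)^1 + 13.4863/(1+0.1675)^2 + 15.1478/(1+0.1675)^3 + 17.0140/(1+0.1675)^4 + 19.1101/(1+0.1675)^5 + 131.1327/(1+0.1675)^5 = 108.1190

R$108.12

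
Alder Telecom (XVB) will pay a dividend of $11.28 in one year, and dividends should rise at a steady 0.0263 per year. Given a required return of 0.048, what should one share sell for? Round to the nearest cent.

Gordon growth model: P₀ = D₁/(r − g), with D₁ = 11.28 given directly.
P₀ = 11.2800 / (0.048 − 0.0263) = 11.2800 / 0.0217 = 519.8157

$519.82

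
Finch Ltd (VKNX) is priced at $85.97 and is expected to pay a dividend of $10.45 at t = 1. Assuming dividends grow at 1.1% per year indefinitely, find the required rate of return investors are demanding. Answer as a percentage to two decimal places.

13.26%

Rearranging the constant-growth DDM: r = D₁/P₀ + g.
r = 10.4500 / 85.97 + 0.011 = 0.12155 + 0.011 = 0.13255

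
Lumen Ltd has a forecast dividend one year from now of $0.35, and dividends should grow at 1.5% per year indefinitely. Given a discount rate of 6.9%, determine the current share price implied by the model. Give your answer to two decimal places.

Gordon growth model: P₀ = D₁/(r − g), with D₁ = 0.35 given directly.
P₀ = 0.3500 / (0.069 − 0.015) = 0.3500 / 0.054 = 6.4815

$6.48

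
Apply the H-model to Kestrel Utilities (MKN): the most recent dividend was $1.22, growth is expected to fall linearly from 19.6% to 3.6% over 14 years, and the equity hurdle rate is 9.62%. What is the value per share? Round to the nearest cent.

H-model: P₀ = D₀[(1+g_L) + H(g_S−g_L)]/(r−g_L), with H = 14/2 = 7.
P₀ = 1.22 × [(1+0.036) + 7×(0.196−0.036)] / (0.0962−0.036)
   = 1.22 × 2.1560 / 0.0602 = 43.6930

$43.69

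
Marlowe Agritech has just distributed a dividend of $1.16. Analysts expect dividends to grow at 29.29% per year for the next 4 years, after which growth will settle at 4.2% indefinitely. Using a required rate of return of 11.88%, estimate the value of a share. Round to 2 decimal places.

Two-stage DDM. Project D₁…D_4 at 0.2929, terminal growth 0.042, discount at r = 0.1188.
D_1 = 1.4998
D_2 = 1.9390
D_3 = 2.5070
D_4 = 3.2413
Terminal value at t=4: TV = D_5/(r−g) = 3.3774/(0.1188−0.042) = 43.9769
P₀ = 1.4998/(1+0.1188)^1 + 1.9390/(1+0.1188)^2 + 2.5070/(1+0.1188)^3 + 3.2413/(1+0.1188)^4 + 43.9769/(1+0.1188)^4 = 34.8167

$34.82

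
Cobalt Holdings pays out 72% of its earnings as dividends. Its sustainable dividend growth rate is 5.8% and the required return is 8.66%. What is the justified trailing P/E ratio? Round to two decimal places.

26.63

Justified trailing P/E = b(1+g)/(r−g) = 0.72×(1+0.058)/(0.0866−0.058) = 26.6350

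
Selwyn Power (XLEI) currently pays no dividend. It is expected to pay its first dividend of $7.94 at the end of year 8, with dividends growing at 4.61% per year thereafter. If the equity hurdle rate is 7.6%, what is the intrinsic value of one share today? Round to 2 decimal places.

Deferred-dividend DDM. At t=7 the remaining stream is a growing perpetuity with first payment D_8 = 7.94.
V_7 = D_8/(r−g) = 7.94/(0.076−0.0461) = 265.5518
P₀ = V_7/(1+r)^7 = 265.5518/(1+0.076)^7 = 159.0243

$159.02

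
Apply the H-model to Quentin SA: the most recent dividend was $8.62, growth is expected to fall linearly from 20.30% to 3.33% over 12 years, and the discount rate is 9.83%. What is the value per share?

H-model: P₀ = D₀[(1+g_L) + H(g_S−g_L)]/(r−g_L), with H = 12/2 = 6.
P₀ = 8.62 × [(1+0.0333) + 6×(0.203−0.0333)] / (0.0983−0.0333)
   = 8.62 × 2.0515 / 0.065 = 272.0605

$272.06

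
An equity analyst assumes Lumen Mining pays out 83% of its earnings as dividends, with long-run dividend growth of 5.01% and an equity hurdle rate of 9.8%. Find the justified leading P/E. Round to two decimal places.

17.33

Justified leading P/E = b/(r−g) = 0.83/(0.098−0.0501) = 17.3278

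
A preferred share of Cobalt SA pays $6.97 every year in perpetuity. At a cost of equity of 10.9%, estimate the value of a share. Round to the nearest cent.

Zero-growth DDM (perpetuity): P₀ = D/r = 6.97 / 0.109 = 63.9450

$63.94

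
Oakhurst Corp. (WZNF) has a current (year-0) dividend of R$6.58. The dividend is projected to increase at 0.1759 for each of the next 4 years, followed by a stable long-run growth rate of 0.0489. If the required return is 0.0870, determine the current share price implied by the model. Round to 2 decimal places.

R$280.24

Two-stage DDM. Project D₁…D_4 at 0.1759, terminal growth 0.0489, discount at r = 0.087.
D_1 = 7.7374
D_2 = 9.0984
D_3 = 10.6988
D_4 = 12.5808
Terminal value at t=4: TV = D_5/(r−g) = 13.1960/(0.087−0.0489) = 346.3511
P₀ = 7.7374/(1+0.087)^1 + 9.0984/(1+0.087)^2 + 10.6988/(1+0.087)^3 + 12.5808/(1+0.087)^4 + 346.3511/(1+0.087)^4 = 280.2436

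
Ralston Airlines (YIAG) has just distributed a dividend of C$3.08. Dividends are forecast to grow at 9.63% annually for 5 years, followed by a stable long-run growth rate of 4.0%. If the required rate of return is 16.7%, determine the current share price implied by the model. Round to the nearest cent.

Two-stage DDM. Project D₁…D_5 at 0.0963, terminal growth 0.04, discount at r = 0.167.
D_1 = 3.3766
D_2 = 3.7018
D_3 = 4.0583
D_4 = 4.4491
D_5 = 4.8775
Terminal value at t=5: TV = D_6/(r−g) = 5.0726/(0.167−0.04) = 39.9418
P₀ = 3.3766/(1+0.167)^1 + 3.7018/(1+0.167)^2 + 4.0583/(1+0.167)^3 + 4.4491/(1+0.167)^4 + 4.8775/(1+0.167)^5 + 39.9418/(1+0.167)^5 = 31.2704

C$31.27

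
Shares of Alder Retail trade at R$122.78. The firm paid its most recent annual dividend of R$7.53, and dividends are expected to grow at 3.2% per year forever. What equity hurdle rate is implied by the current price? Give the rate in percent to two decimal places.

9.53%

Rearranging the constant-growth DDM: r = D₁/P₀ + g.
D₁ = 7.53 × (1 + 0.032) = 7.7710.
r = 7.7710 / 122.78 + 0.032 = 0.06329 + 0.032 = 0.09529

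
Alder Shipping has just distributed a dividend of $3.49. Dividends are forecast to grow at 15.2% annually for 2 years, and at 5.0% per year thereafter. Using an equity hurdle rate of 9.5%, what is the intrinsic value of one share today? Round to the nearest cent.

Two-stage DDM. Project D₁…D_2 at 0.152, terminal growth 0.05, discount at r = 0.095.
D_1 = 4.0205
D_2 = 4.6316
Terminal value at t=2: TV = D_3/(r−g) = 4.8632/(0.095−0.05) = 108.0705
P₀ = 4.0205/(1+0.095)^1 + 4.6316/(1+0.095)^2 + 108.0705/(1+0.095)^2 = 97.6665

$97.67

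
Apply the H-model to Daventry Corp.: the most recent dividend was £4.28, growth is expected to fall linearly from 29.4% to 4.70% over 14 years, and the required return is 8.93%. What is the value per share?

£280.88

H-model: P₀ = D₀[(1+g_L) + H(g_S−g_L)]/(r−g_L), with H = 14/2 = 7.
P₀ = 4.28 × [(1+0.047) + 7×(0.294−0.047)] / (0.0893−0.047)
   = 4.28 × 2.7760 / 0.0423 = 280.8813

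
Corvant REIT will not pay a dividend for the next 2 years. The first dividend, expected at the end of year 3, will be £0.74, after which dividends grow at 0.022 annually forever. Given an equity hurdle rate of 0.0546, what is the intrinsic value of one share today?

£20.41

Deferred-dividend DDM. At t=2 the remaining stream is a growing perpetuity with first payment D_3 = 0.74.
V_2 = D_3/(r−g) = 0.74/(0.0546−0.022) = 22.6994
P₀ = V_2/(1+r)^2 = 22.6994/(1+0.0546)^2 = 20.4098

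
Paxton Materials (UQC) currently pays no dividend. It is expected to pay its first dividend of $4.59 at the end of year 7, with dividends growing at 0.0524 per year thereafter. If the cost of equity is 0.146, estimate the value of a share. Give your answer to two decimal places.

$21.65

Deferred-dividend DDM. At t=6 the remaining stream is a growing perpetuity with first payment D_7 = 4.59.
V_6 = D_7/(r−g) = 4.59/(0.146−0.0524) = 49.0385
P₀ = V_6/(1+r)^6 = 49.0385/(1+0.146)^6 = 21.6486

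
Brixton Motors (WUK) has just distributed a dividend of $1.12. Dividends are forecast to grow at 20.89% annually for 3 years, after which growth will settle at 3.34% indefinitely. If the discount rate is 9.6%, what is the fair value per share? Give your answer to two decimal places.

Two-stage DDM. Project D₁…D_3 at 0.2089, terminal growth 0.0334, discount at r = 0.096.
D_1 = 1.3540
D_2 = 1.6368
D_3 = 1.9787
Terminal value at t=3: TV = D_4/(r−g) = 2.0448/(0.096−0.0334) = 32.6650
P₀ = 1.3540/(1+0.096)^1 + 1.6368/(1+0.096)^2 + 1.9787/(1+0.096)^3 + 32.6650/(1+0.096)^3 = 28.9124

$28.91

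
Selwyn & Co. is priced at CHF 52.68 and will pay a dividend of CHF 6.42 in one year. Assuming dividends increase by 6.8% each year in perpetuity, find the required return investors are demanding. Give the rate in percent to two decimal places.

Rearranging the constant-growth DDM: r = D₁/P₀ + g.
r = 6.4200 / 52.68 + 0.068 = 0.12187 + 0.068 = 0.18987

18.99%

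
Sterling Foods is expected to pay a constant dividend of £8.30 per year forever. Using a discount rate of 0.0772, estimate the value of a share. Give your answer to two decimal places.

£107.51

Zero-growth DDM (perpetuity): P₀ = D/r = 8.30 / 0.0772 = 107.5130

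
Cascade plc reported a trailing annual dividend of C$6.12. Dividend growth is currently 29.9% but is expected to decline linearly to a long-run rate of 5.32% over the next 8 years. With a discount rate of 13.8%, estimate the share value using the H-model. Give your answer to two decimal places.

H-model: P₀ = D₀[(1+g_L) + H(g_S−g_L)]/(r−g_L), with H = 8/2 = 4.
P₀ = 6.12 × [(1+0.0532) + 4×(0.299−0.0532)] / (0.138−0.0532)
   = 6.12 × 2.0364 / 0.0848 = 146.9666

C$146.97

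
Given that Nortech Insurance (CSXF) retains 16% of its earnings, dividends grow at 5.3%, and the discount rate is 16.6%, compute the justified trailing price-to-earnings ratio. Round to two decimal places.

7.83

Payout ratio b = 1 − 0.16 = 0.84.
Justified trailing P/E = b(1+g)/(r−g) = 0.84×(1+0.053)/(0.166−0.053) = 7.8276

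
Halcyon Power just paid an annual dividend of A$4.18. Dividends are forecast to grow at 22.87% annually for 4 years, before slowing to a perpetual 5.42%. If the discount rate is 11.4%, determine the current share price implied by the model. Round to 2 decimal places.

Two-stage DDM. Project D₁…D_4 at 0.2287, terminal growth 0.0542, discount at r = 0.114.
D_1 = 5.1360
D_2 = 6.3106
D_3 = 7.7538
D_4 = 9.5271
Terminal value at t=4: TV = D_5/(r−g) = 10.0434/(0.114−0.0542) = 167.9506
P₀ = 5.1360/(1+0.114)^1 + 6.3106/(1+0.114)^2 + 7.7538/(1+0.114)^3 + 9.5271/(1+0.114)^4 + 167.9506/(1+0.114)^4 = 130.5440

A$130.54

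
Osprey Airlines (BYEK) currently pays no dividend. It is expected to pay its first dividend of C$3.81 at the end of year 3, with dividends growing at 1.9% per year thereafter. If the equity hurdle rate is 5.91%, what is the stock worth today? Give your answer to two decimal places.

Deferred-dividend DDM. At t=2 the remaining stream is a growing perpetuity with first payment D_3 = 3.81.
V_2 = D_3/(r−g) = 3.81/(0.0591−0.019) = 95.0125
P₀ = V_2/(1+r)^2 = 95.0125/(1+0.0591)^2 = 84.7045

C$84.70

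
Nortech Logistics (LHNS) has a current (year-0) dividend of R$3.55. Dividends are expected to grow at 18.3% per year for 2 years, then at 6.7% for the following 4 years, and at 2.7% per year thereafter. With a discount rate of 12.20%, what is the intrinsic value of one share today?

R$56.53

Three-stage DDM. Project D₁…D_6; terminal Gordon value at t=6 with g = 0.027; discount at r = 0.122.
D_1 = 4.1997
D_2 = 4.9682
D_3 = 5.3011
D_4 = 5.6562
D_5 = 6.0352
D_6 = 6.4396
TV_6 = 6.6134/(0.122−0.027) = 69.6149
P₀ = Σ Dₜ/(1+r)ᵗ + TV_6/(1+r)^6 = 56.5270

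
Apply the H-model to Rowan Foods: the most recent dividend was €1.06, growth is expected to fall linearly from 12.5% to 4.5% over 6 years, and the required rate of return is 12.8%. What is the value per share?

H-model: P₀ = D₀[(1+g_L) + H(g_S−g_L)]/(r−g_L), with H = 6/2 = 3.
P₀ = 1.06 × [(1+0.045) + 3×(0.125−0.045)] / (0.128−0.045)
   = 1.06 × 1.2850 / 0.083 = 16.4108

€16.41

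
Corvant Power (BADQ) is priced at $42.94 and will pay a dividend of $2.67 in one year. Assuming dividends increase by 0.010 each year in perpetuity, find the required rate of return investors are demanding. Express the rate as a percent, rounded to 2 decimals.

Rearranging the constant-growth DDM: r = D₁/P₀ + g.
r = 2.6700 / 42.94 + 0.01 = 0.06218 + 0.01 = 0.07218

7.22%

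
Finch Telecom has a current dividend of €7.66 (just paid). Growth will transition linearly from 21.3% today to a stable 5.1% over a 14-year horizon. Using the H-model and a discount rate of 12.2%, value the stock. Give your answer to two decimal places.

€235.73

H-model: P₀ = D₀[(1+g_L) + H(g_S−g_L)]/(r−g_L), with H = 14/2 = 7.
P₀ = 7.66 × [(1+0.051) + 7×(0.213−0.051)] / (0.122−0.051)
   = 7.66 × 2.1850 / 0.071 = 235.7338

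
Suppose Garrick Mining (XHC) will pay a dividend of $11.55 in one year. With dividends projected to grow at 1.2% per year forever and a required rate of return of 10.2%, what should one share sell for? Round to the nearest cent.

$128.33

Gordon growth model: P₀ = D₁/(r − g), with D₁ = 11.55 given directly.
P₀ = 11.5500 / (0.102 − 0.012) = 11.5500 / 0.09 = 128.3333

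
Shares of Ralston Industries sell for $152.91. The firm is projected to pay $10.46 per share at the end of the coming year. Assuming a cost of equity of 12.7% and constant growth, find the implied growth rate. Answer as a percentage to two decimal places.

5.86%

From P₀ = D₁/(r − g), the implied growth is g = r − D₁/P₀.
g = 0.127 − 10.46/152.91 = 0.127 − 0.06841 = 0.05859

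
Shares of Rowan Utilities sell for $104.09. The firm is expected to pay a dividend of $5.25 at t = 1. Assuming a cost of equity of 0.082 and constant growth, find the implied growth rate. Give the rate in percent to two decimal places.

From P₀ = D₁/(r − g), the implied growth is g = r − D₁/P₀.
g = 0.082 − 5.25/104.09 = 0.082 − 0.05044 = 0.03156

3.16%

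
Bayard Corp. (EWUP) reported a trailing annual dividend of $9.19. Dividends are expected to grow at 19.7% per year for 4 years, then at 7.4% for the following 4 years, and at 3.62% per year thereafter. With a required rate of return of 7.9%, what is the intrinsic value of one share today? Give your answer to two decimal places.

$433.78

Three-stage DDM. Project D₁…D_8; terminal Gordon value at t=8 with g = 0.0362; discount at r = 0.079.
D_1 = 11.0004
D_2 = 13.1675
D_3 = 15.7615
D_4 = 18.8665
D_5 = 20.2627
D_6 = 21.7621
D_7 = 23.3725
D_8 = 25.1021
TV_8 = 26.0107/(0.079−0.0362) = 607.7277
P₀ = Σ Dₜ/(1+r)ᵗ + TV_8/(1+r)^8 = 433.7832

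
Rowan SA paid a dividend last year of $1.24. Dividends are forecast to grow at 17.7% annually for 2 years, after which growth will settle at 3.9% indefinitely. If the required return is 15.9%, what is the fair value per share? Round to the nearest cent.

Two-stage DDM. Project D₁…D_2 at 0.177, terminal growth 0.039, discount at r = 0.159.
D_1 = 1.4595
D_2 = 1.7178
Terminal value at t=2: TV = D_3/(r−g) = 1.7848/(0.159−0.039) = 14.8734
P₀ = 1.4595/(1+0.159)^1 + 1.7178/(1+0.159)^2 + 14.8734/(1+0.159)^2 = 13.6105

$13.61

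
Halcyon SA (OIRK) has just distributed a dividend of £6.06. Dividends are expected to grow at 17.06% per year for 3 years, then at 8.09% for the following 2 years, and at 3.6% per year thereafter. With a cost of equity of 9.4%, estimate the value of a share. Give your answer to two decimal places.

£164.88

Three-stage DDM. Project D₁…D_5; terminal Gordon value at t=5 with g = 0.036; discount at r = 0.094.
D_1 = 7.0938
D_2 = 8.3040
D_3 = 9.7207
D_4 = 10.5071
D_5 = 11.3571
TV_5 = 11.7660/(0.094−0.036) = 202.8621
P₀ = Σ Dₜ/(1+r)ᵗ + TV_5/(1+r)^5 = 164.8831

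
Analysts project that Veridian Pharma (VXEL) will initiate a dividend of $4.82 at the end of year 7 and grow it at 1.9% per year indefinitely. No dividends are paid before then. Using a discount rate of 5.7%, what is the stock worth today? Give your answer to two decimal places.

$90.95

Deferred-dividend DDM. At t=6 the remaining stream is a growing perpetuity with first payment D_7 = 4.82.
V_6 = D_7/(r−g) = 4.82/(0.057−0.019) = 126.8421
P₀ = V_6/(1+r)^6 = 126.8421/(1+0.057)^6 = 90.9523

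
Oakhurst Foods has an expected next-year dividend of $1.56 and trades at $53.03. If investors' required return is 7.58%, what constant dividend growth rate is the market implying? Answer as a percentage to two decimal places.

4.64%

From P₀ = D₁/(r − g), the implied growth is g = r − D₁/P₀.
g = 0.0758 − 1.56/53.03 = 0.0758 − 0.02942 = 0.04638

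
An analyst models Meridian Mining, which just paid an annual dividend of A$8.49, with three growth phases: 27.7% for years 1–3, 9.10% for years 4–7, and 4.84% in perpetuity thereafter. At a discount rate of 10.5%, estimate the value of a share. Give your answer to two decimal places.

Three-stage DDM. Project D₁…D_7; terminal Gordon value at t=7 with g = 0.0484; discount at r = 0.105.
D_1 = 10.8417
D_2 = 13.8449
D_3 = 17.6799
D_4 = 19.2888
D_5 = 21.0441
D_6 = 22.9591
D_7 = 25.0484
TV_7 = 26.2607/(0.105−0.0484) = 463.9701
P₀ = Σ Dₜ/(1+r)ᵗ + TV_7/(1+r)^7 = 315.6797

A$315.68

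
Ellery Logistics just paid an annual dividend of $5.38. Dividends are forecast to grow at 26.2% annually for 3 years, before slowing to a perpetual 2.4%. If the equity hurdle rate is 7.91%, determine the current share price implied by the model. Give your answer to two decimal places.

Two-stage DDM. Project D₁…D_3 at 0.262, terminal growth 0.024, discount at r = 0.0791.
D_1 = 6.7896
D_2 = 8.5684
D_3 = 10.8134
Terminal value at t=3: TV = D_4/(r−g) = 11.0729/(0.0791−0.024) = 200.9596
P₀ = 6.7896/(1+0.0791)^1 + 8.5684/(1+0.0791)^2 + 10.8134/(1+0.0791)^3 + 200.9596/(1+0.0791)^3 = 182.1833

$182.18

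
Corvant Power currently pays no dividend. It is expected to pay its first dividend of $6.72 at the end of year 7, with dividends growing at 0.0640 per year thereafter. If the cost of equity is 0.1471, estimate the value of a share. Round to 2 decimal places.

$35.49

Deferred-dividend DDM. At t=6 the remaining stream is a growing perpetuity with first payment D_7 = 6.72.
V_6 = D_7/(r−g) = 6.72/(0.1471−0.064) = 80.8664
P₀ = V_6/(1+r)^6 = 80.8664/(1+0.1471)^6 = 35.4945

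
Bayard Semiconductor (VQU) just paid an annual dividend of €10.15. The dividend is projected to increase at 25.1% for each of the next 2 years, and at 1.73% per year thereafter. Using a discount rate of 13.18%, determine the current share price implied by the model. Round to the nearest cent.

Two-stage DDM. Project D₁…D_2 at 0.251, terminal growth 0.0173, discount at r = 0.1318.
D_1 = 12.6976
D_2 = 15.8848
Terminal value at t=2: TV = D_3/(r−g) = 16.1596/(0.1318−0.0173) = 141.1316
P₀ = 12.6976/(1+0.1318)^1 + 15.8848/(1+0.1318)^2 + 141.1316/(1+0.1318)^2 = 133.7950

€133.79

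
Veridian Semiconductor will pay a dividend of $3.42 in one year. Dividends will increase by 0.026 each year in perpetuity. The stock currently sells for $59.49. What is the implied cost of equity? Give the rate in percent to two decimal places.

Rearranging the constant-growth DDM: r = D₁/P₀ + g.
r = 3.4200 / 59.49 + 0.026 = 0.05749 + 0.026 = 0.08349

8.35%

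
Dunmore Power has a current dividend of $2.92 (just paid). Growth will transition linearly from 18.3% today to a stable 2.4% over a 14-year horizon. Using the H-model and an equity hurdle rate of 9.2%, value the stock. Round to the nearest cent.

H-model: P₀ = D₀[(1+g_L) + H(g_S−g_L)]/(r−g_L), with H = 14/2 = 7.
P₀ = 2.92 × [(1+0.024) + 7×(0.183−0.024)] / (0.092−0.024)
   = 2.92 × 2.1370 / 0.068 = 91.7653

$91.77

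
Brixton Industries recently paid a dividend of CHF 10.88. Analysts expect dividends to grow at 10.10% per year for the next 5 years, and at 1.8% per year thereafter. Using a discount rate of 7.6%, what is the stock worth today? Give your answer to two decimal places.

CHF 272.51

Two-stage DDM. Project D₁…D_5 at 0.101, terminal growth 0.018, discount at r = 0.076.
D_1 = 11.9789
D_2 = 13.1887
D_3 = 14.5208
D_4 = 15.9874
D_5 = 17.6021
Terminal value at t=5: TV = D_6/(r−g) = 17.9190/(0.076−0.018) = 308.9479
P₀ = 11.9789/(1+0.076)^1 + 13.1887/(1+0.076)^2 + 14.5208/(1+0.076)^3 + 15.9874/(1+0.076)^4 + 17.6021/(1+0.076)^5 + 308.9479/(1+0.076)^5 = 272.5135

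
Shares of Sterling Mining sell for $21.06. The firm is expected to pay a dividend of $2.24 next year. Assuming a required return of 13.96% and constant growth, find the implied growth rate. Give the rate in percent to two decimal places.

3.32%

From P₀ = D₁/(r − g), the implied growth is g = r − D₁/P₀.
g = 0.1396 − 2.24/21.06 = 0.1396 − 0.10636 = 0.03324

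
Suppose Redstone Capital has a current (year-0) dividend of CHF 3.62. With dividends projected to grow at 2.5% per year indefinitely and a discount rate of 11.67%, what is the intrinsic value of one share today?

CHF 40.46

Gordon growth model: P₀ = D₁/(r − g). D₁ = 3.62 × (1 + 0.025) = 3.7105.
P₀ = 3.7105 / (0.1167 − 0.025) = 3.7105 / 0.0917 = 40.4635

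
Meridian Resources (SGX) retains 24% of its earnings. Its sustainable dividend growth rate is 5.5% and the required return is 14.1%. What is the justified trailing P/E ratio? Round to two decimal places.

9.32

Payout ratio b = 1 − 0.24 = 0.76.
Justified trailing P/E = b(1+g)/(r−g) = 0.76×(1+0.055)/(0.141−0.055) = 9.3233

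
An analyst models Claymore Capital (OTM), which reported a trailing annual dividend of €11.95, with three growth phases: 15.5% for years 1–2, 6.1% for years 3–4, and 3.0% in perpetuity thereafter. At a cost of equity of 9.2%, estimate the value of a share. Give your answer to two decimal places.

Three-stage DDM. Project D₁…D_4; terminal Gordon value at t=4 with g = 0.03; discount at r = 0.092.
D_1 = 13.8022
D_2 = 15.9416
D_3 = 16.9140
D_4 = 17.9458
TV_4 = 18.4842/(0.092−0.03) = 298.1317
P₀ = Σ Dₜ/(1+r)ᵗ + TV_4/(1+r)^4 = 261.2785

€261.28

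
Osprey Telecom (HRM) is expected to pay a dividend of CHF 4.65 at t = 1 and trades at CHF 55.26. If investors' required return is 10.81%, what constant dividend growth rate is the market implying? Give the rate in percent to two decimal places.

From P₀ = D₁/(r − g), the implied growth is g = r − D₁/P₀.
g = 0.1081 − 4.65/55.26 = 0.1081 − 0.08415 = 0.02395

2.40%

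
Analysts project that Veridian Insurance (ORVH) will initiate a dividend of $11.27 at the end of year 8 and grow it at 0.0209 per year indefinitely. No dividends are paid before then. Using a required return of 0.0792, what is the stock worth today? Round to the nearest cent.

Deferred-dividend DDM. At t=7 the remaining stream is a growing perpetuity with first payment D_8 = 11.27.
V_7 = D_8/(r−g) = 11.27/(0.0792−0.0209) = 193.3105
P₀ = V_7/(1+r)^7 = 193.3105/(1+0.0792)^7 = 113.3814

$113.38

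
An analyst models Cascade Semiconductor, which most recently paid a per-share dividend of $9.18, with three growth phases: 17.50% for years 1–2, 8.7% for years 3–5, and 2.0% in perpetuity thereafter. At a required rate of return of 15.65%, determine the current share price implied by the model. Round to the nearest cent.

Three-stage DDM. Project D₁…D_5; terminal Gordon value at t=5 with g = 0.02; discount at r = 0.1565.
D_1 = 10.7865
D_2 = 12.6741
D_3 = 13.7768
D_4 = 14.9754
D_5 = 16.2782
TV_5 = 16.6038/(0.1565−0.02) = 121.6395
P₀ = Σ Dₜ/(1+r)ᵗ + TV_5/(1+r)^5 = 102.7449

$102.74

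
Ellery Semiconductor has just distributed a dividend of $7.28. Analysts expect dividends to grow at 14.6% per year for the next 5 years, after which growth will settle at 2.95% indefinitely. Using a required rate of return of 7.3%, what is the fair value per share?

Two-stage DDM. Project D₁…D_5 at 0.146, terminal growth 0.0295, discount at r = 0.073.
D_1 = 8.3429
D_2 = 9.5609
D_3 = 10.9568
D_4 = 12.5565
D_5 = 14.3898
Terminal value at t=5: TV = D_6/(r−g) = 14.8143/(0.073−0.0295) = 340.5584
P₀ = 8.3429/(1+0.073)^1 + 9.5609/(1+0.073)^2 + 10.9568/(1+0.073)^3 + 12.5565/(1+0.073)^4 + 14.3898/(1+0.073)^5 + 340.5584/(1+0.073)^5 = 283.9764

$283.98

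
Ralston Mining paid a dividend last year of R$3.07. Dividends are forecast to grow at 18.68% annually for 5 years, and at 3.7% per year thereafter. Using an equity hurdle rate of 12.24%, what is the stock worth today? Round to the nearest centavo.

Two-stage DDM. Project D₁…D_5 at 0.1868, terminal growth 0.037, discount at r = 0.1224.
D_1 = 3.6435
D_2 = 4.3241
D_3 = 5.1318
D_4 = 6.0904
D_5 = 7.2281
Terminal value at t=5: TV = D_6/(r−g) = 7.4956/(0.1224−0.037) = 87.7702
P₀ = 3.6435/(1+0.1224)^1 + 4.3241/(1+0.1224)^2 + 5.1318/(1+0.1224)^3 + 6.0904/(1+0.1224)^4 + 7.2281/(1+0.1224)^5 + 87.7702/(1+0.1224)^5 = 67.4762

R$67.48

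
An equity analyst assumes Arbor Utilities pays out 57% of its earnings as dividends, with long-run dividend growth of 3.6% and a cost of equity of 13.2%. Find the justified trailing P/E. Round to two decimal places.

Justified trailing P/E = b(1+g)/(r−g) = 0.57×(1+0.036)/(0.132−0.036) = 6.1512

6.15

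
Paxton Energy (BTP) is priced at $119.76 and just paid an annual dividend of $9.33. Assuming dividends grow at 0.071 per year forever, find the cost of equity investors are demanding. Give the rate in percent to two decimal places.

15.44%

Rearranging the constant-growth DDM: r = D₁/P₀ + g.
D₁ = 9.33 × (1 + 0.071) = 9.9924.
r = 9.9924 / 119.76 + 0.071 = 0.08344 + 0.071 = 0.15444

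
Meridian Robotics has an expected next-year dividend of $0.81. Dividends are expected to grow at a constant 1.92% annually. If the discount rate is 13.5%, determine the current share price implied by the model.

Gordon growth model: P₀ = D₁/(r − g), with D₁ = 0.81 given directly.
P₀ = 0.8100 / (0.135 − 0.0192) = 0.8100 / 0.1158 = 6.9948

$6.99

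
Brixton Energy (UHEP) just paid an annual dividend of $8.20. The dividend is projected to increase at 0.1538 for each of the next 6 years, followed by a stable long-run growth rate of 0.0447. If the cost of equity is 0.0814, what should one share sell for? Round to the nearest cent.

Two-stage DDM. Project D₁…D_6 at 0.1538, terminal growth 0.0447, discount at r = 0.0814.
D_1 = 9.4612
D_2 = 10.9163
D_3 = 12.5952
D_4 = 14.5324
D_5 = 16.7674
D_6 = 19.3463
Terminal value at t=6: TV = D_7/(r−g) = 20.2110/(0.0814−0.0447) = 550.7095
P₀ = 9.4612/(1+0.0814)^1 + 10.9163/(1+0.0814)^2 + 12.5952/(1+0.0814)^3 + 14.5324/(1+0.0814)^4 + 16.7674/(1+0.0814)^5 + 19.3463/(1+0.0814)^6 + 550.7095/(1+0.0814)^6 = 406.4583

$406.46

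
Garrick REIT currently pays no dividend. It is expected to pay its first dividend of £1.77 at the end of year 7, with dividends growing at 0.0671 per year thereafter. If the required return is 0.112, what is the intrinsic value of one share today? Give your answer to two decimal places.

£20.85

Deferred-dividend DDM. At t=6 the remaining stream is a growing perpetuity with first payment D_7 = 1.77.
V_6 = D_7/(r−g) = 1.77/(0.112−0.0671) = 39.4209
P₀ = V_6/(1+r)^6 = 39.4209/(1+0.112)^6 = 20.8496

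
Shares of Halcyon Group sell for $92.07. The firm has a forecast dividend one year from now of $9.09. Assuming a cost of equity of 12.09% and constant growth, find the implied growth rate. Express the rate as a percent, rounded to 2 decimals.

From P₀ = D₁/(r − g), the implied growth is g = r − D₁/P₀.
g = 0.1209 − 9.09/92.07 = 0.1209 − 0.09873 = 0.02217

2.22%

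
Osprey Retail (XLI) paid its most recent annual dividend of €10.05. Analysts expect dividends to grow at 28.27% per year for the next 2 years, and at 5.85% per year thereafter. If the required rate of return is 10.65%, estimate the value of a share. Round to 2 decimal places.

Two-stage DDM. Project D₁…D_2 at 0.2827, terminal growth 0.0585, discount at r = 0.1065.
D_1 = 12.8911
D_2 = 16.5355
Terminal value at t=2: TV = D_3/(r−g) = 17.5028/(0.1065−0.0585) = 364.6413
P₀ = 12.8911/(1+0.1065)^1 + 16.5355/(1+0.1065)^2 + 364.6413/(1+0.1065)^2 = 322.9823

€322.98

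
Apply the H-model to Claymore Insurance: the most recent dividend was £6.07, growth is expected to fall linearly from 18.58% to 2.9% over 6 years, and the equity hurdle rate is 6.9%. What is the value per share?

£227.53

H-model: P₀ = D₀[(1+g_L) + H(g_S−g_L)]/(r−g_L), with H = 6/2 = 3.
P₀ = 6.07 × [(1+0.029) + 3×(0.1858−0.029)] / (0.069−0.029)
   = 6.07 × 1.4994 / 0.04 = 227.5339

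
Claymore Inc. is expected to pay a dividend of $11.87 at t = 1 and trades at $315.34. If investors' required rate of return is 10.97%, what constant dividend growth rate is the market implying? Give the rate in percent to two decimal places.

7.21%

From P₀ = D₁/(r − g), the implied growth is g = r − D₁/P₀.
g = 0.1097 − 11.87/315.34 = 0.1097 − 0.03764 = 0.07206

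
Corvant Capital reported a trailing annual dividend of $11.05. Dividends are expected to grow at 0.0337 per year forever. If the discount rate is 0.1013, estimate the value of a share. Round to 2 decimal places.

Gordon growth model: P₀ = D₁/(r − g). D₁ = 11.05 × (1 + 0.0337) = 11.4224.
P₀ = 11.4224 / (0.1013 − 0.0337) = 11.4224 / 0.0676 = 168.9702

$168.97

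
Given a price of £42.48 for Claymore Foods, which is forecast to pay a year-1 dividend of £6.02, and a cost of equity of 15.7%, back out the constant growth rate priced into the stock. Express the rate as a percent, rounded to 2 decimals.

1.53%

From P₀ = D₁/(r − g), the implied growth is g = r − D₁/P₀.
g = 0.157 − 6.02/42.48 = 0.157 − 0.14171 = 0.01529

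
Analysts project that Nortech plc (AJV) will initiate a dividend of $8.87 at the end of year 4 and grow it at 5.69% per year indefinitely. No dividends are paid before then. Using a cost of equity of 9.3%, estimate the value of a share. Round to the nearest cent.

$188.17

Deferred-dividend DDM. At t=3 the remaining stream is a growing perpetuity with first payment D_4 = 8.87.
V_3 = D_4/(r−g) = 8.87/(0.093−0.0569) = 245.7064
P₀ = V_3/(1+r)^3 = 245.7064/(1+0.093)^3 = 188.1724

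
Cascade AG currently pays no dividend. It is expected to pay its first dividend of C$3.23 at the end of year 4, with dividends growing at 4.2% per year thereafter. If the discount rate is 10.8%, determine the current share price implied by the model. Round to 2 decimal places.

Deferred-dividend DDM. At t=3 the remaining stream is a growing perpetuity with first payment D_4 = 3.23.
V_3 = D_4/(r−g) = 3.23/(0.108−0.042) = 48.9394
P₀ = V_3/(1+r)^3 = 48.9394/(1+0.108)^3 = 35.9782

C$35.98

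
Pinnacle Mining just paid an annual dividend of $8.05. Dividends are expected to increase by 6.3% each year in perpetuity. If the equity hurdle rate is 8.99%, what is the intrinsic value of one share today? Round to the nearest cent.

Gordon growth model: P₀ = D₁/(r − g). D₁ = 8.05 × (1 + 0.063) = 8.5572.
P₀ = 8.5572 / (0.0899 − 0.063) = 8.5572 / 0.0269 = 318.1097

$318.11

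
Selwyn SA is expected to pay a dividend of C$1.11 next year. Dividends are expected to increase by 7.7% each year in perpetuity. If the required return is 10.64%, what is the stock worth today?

Gordon growth model: P₀ = D₁/(r − g), with D₁ = 1.11 given directly.
P₀ = 1.1100 / (0.1064 − 0.077) = 1.1100 / 0.0294 = 37.7551

C$37.76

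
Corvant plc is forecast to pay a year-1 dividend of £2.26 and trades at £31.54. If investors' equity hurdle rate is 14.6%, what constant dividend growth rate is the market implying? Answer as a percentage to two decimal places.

From P₀ = D₁/(r − g), the implied growth is g = r − D₁/P₀.
g = 0.146 − 2.26/31.54 = 0.146 − 0.07166 = 0.07434

7.43%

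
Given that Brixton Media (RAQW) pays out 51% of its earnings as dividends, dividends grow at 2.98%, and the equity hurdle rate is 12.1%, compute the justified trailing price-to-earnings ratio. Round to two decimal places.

Justified trailing P/E = b(1+g)/(r−g) = 0.51×(1+0.0298)/(0.121−0.0298) = 5.7588

5.76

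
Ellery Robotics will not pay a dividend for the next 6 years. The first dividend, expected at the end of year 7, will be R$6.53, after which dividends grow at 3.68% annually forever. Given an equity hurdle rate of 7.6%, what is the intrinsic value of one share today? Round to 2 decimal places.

Deferred-dividend DDM. At t=6 the remaining stream is a growing perpetuity with first payment D_7 = 6.53.
V_6 = D_7/(r−g) = 6.53/(0.076−0.0368) = 166.5816
P₀ = V_6/(1+r)^6 = 166.5816/(1+0.076)^6 = 107.3380

R$107.34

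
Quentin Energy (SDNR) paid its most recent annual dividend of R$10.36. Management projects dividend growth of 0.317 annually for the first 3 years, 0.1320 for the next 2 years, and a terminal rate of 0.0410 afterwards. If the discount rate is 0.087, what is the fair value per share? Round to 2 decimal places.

Three-stage DDM. Project D₁…D_5; terminal Gordon value at t=5 with g = 0.041; discount at r = 0.087.
D_1 = 13.6441
D_2 = 17.9693
D_3 = 23.6656
D_4 = 26.7894
D_5 = 30.3256
TV_5 = 31.5690/(0.087−0.041) = 686.2824
P₀ = Σ Dₜ/(1+r)ᵗ + TV_5/(1+r)^5 = 537.5833

R$537.58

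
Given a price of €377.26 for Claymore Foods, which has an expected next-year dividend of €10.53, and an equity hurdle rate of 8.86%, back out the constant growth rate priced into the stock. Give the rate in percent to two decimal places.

6.07%

From P₀ = D₁/(r − g), the implied growth is g = r − D₁/P₀.
g = 0.0886 − 10.53/377.26 = 0.0886 − 0.02791 = 0.06069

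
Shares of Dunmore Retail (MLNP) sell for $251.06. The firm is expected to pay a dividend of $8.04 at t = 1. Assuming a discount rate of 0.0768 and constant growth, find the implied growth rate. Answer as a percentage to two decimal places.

4.48%

From P₀ = D₁/(r − g), the implied growth is g = r − D₁/P₀.
g = 0.0768 − 8.04/251.06 = 0.0768 − 0.03202 = 0.04478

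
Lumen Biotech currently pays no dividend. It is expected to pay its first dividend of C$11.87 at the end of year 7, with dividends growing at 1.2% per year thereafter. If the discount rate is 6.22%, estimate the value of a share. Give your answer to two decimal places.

Deferred-dividend DDM. At t=6 the remaining stream is a growing perpetuity with first payment D_7 = 11.87.
V_6 = D_7/(r−g) = 11.87/(0.0622−0.012) = 236.4542
P₀ = V_6/(1+r)^6 = 236.4542/(1+0.0622)^6 = 164.6301

C$164.63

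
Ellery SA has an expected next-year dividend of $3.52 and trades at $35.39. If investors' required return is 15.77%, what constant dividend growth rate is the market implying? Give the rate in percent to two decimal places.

From P₀ = D₁/(r − g), the implied growth is g = r − D₁/P₀.
g = 0.1577 − 3.52/35.39 = 0.1577 − 0.09946 = 0.05824

5.82%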